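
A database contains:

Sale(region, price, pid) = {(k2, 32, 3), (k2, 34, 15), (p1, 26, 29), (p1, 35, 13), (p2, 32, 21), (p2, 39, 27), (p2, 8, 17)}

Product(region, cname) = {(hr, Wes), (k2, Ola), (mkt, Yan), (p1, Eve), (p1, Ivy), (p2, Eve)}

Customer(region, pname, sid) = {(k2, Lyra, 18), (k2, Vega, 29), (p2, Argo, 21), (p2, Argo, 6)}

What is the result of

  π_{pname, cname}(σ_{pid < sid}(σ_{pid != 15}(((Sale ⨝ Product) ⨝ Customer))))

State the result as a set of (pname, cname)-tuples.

{(Argo, Eve), (Lyra, Ola), (Vega, Ola)}

Joining Sale and Product on region yields {(k2, 32, 3, Ola), (k2, 34, 15, Ola), (p1, 26, 29, Eve), (p1, 26, 29, Ivy), (p1, 35, 13, Eve), (p1, 35, 13, Ivy), (p2, 32, 21, Eve), (p2, 39, 27, Eve), (p2, 8, 17, Eve)}.
Joining (Sale ⨝ Product) and Customer on region yields {(k2, 32, 3, Ola, Lyra, 18), (k2, 32, 3, Ola, Vega, 29), (k2, 34, 15, Ola, Lyra, 18), (k2, 34, 15, Ola, Vega, 29), (p2, 32, 21, Eve, Argo, 21), (p2, 32, 21, Eve, Argo, 6), (p2, 39, 27, Eve, Argo, 21), (p2, 39, 27, Eve, Argo, 6), (p2, 8, 17, Eve, Argo, 21), (p2, 8, 17, Eve, Argo, 6)}.
σ[pid != 15]: keep tuples satisfying pid != 15 → {(k2, 32, 3, Ola, Lyra, 18), (k2, 32, 3, Ola, Vega, 29), (p2, 32, 21, Eve, Argo, 21), (p2, 32, 21, Eve, Argo, 6), (p2, 39, 27, Eve, Argo, 21), (p2, 39, 27, Eve, Argo, 6), (p2, 8, 17, Eve, Argo, 21), (p2, 8, 17, Eve, Argo, 6)}
σ[pid < sid]: keep tuples satisfying pid < sid → {(k2, 32, 3, Ola, Lyra, 18), (k2, 32, 3, Ola, Vega, 29), (p2, 8, 17, Eve, Argo, 21)}
Projecting to pname, cname: {(Argo, Eve), (Lyra, Ola), (Vega, Ola)}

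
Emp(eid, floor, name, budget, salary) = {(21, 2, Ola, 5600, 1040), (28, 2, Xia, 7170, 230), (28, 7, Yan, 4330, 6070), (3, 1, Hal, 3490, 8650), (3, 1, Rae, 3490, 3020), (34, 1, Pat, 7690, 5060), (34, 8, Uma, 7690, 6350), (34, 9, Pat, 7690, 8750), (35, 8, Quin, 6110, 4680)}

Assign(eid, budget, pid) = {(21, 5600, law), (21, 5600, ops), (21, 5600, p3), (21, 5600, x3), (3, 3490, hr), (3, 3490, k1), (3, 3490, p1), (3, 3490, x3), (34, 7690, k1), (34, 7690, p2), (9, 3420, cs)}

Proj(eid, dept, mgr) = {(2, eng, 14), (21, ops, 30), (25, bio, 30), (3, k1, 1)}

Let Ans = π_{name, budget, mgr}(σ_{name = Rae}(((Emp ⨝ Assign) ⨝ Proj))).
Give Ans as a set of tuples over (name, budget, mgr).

Natural join on eid, budget: {(21, 2, Ola, 5600, 1040, law), (21, 2, Ola, 5600, 1040, ops), (21, 2, Ola, 5600, 1040, p3), (21, 2, Ola, 5600, 1040, x3), (3, 1, Hal, 3490, 8650, hr), (3, 1, Hal, 3490, 8650, k1), (3, 1, Hal, 3490, 8650, p1), (3, 1, Hal, 3490, 8650, x3), (3, 1, Rae, 3490, 3020, hr), (3, 1, Rae, 3490, 3020, k1), (3, 1, Rae, 3490, 3020, p1), (3, 1, Rae, 3490, 3020, x3), (34, 1, Pat, 7690, 5060, k1), (34, 1, Pat, 7690, 5060, p2), (34, 8, Uma, 7690, 6350, k1), (34, 8, Uma, 7690, 6350, p2), (34, 9, Pat, 7690, 8750, k1), (34, 9, Pat, 7690, 8750, p2)}
Natural join on eid: {(21, 2, Ola, 5600, 1040, law, ops, 30), (21, 2, Ola, 5600, 1040, ops, ops, 30), (21, 2, Ola, 5600, 1040, p3, ops, 30), (21, 2, Ola, 5600, 1040, x3, ops, 30), (3, 1, Hal, 3490, 8650, hr, k1, 1), (3, 1, Hal, 3490, 8650, k1, k1, 1), (3, 1, Hal, 3490, 8650, p1, k1, 1), (3, 1, Hal, 3490, 8650, x3, k1, 1), (3, 1, Rae, 3490, 3020, hr, k1, 1), (3, 1, Rae, 3490, 3020, k1, k1, 1), (3, 1, Rae, 3490, 3020, p1, k1, 1), (3, 1, Rae, 3490, 3020, x3, k1, 1)}
Filtering on name = Rae leaves {(3, 1, Rae, 3490, 3020, hr, k1, 1), (3, 1, Rae, 3490, 3020, k1, k1, 1), (3, 1, Rae, 3490, 3020, p1, k1, 1), (3, 1, Rae, 3490, 3020, x3, k1, 1)}.
π[name, budget, mgr]: project onto (name, budget, mgr) (3 duplicate(s) eliminated) → {(Rae, 3490, 1)}

{(Rae, 3490, 1)}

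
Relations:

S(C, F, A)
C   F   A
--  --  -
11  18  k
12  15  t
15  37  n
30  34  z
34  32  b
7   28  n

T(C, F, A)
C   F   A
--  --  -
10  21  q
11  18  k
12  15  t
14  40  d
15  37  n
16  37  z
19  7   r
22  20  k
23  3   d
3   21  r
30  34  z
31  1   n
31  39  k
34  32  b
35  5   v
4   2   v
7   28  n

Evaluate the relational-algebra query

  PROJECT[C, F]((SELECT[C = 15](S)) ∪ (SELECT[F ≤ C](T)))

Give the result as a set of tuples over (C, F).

{(15, 37), (19, 7), (22, 20), (23, 3), (31, 1), (34, 32), (35, 5), (4, 2)}

σ[C = 15]: keep tuples satisfying C = 15 → {(15, 37, n)}
σ[F ≤ C]: keep tuples satisfying F ≤ C → {(19, 7, r), (22, 20, k), (23, 3, d), (31, 1, n), (34, 32, b), (35, 5, v), (4, 2, v)}
Set union of the two operands is {(15, 37, n), (19, 7, r), (22, 20, k), (23, 3, d), (31, 1, n), (34, 32, b), (35, 5, v), (4, 2, v)}.
π[C, F]: project onto (C, F) → {(15, 37), (19, 7), (22, 20), (23, 3), (31, 1), (34, 32), (35, 5), (4, 2)}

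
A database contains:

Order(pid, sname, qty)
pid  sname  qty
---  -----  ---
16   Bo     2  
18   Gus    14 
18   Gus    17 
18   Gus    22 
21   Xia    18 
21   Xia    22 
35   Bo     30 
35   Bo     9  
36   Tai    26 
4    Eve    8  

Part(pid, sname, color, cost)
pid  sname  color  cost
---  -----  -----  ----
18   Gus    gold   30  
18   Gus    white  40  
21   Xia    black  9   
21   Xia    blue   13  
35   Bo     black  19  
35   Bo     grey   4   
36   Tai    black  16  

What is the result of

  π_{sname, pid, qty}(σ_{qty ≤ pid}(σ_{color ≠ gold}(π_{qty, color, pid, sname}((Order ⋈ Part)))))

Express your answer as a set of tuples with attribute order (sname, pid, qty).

{(Bo, 35, 30), (Bo, 35, 9), (Gus, 18, 14), (Gus, 18, 17), (Tai, 36, 26), (Xia, 21, 18)}

Order ⋈ Part (natural join on pid, sname): {(18, Gus, 14, gold, 30), (18, Gus, 14, white, 40), (18, Gus, 17, gold, 30), (18, Gus, 17, white, 40), (18, Gus, 22, gold, 30), (18, Gus, 22, white, 40), (21, Xia, 18, black, 9), (21, Xia, 18, blue, 13), (21, Xia, 22, black, 9), (21, Xia, 22, blue, 13), (35, Bo, 30, black, 19), (35, Bo, 30, grey, 4), (35, Bo, 9, black, 19), (35, Bo, 9, grey, 4), (36, Tai, 26, black, 16)}
π_{qty, color, pid, sname} gives {(14, gold, 18, Gus), (14, white, 18, Gus), (17, gold, 18, Gus), (17, white, 18, Gus), (18, black, 21, Xia), (18, blue, 21, Xia), (22, black, 21, Xia), (22, blue, 21, Xia), (22, gold, 18, Gus), (22, white, 18, Gus), (26, black, 36, Tai), (30, black, 35, Bo), (30, grey, 35, Bo), (9, black, 35, Bo), (9, grey, 35, Bo)}.
Apply σ_{color ≠ gold}; surviving tuples: {(14, white, 18, Gus), (17, white, 18, Gus), (18, black, 21, Xia), (18, blue, 21, Xia), (22, black, 21, Xia), (22, blue, 21, Xia), (22, white, 18, Gus), (26, black, 36, Tai), (30, black, 35, Bo), (30, grey, 35, Bo), (9, black, 35, Bo), (9, grey, 35, Bo)}
Apply σ_{qty ≤ pid}; surviving tuples: {(14, white, 18, Gus), (17, white, 18, Gus), (18, black, 21, Xia), (18, blue, 21, Xia), (26, black, 36, Tai), (30, black, 35, Bo), (30, grey, 35, Bo), (9, black, 35, Bo), (9, grey, 35, Bo)}
π_{sname, pid, qty} gives {(Bo, 35, 30), (Bo, 35, 9), (Gus, 18, 14), (Gus, 18, 17), (Tai, 36, 26), (Xia, 21, 18)} (3 duplicate(s) eliminated).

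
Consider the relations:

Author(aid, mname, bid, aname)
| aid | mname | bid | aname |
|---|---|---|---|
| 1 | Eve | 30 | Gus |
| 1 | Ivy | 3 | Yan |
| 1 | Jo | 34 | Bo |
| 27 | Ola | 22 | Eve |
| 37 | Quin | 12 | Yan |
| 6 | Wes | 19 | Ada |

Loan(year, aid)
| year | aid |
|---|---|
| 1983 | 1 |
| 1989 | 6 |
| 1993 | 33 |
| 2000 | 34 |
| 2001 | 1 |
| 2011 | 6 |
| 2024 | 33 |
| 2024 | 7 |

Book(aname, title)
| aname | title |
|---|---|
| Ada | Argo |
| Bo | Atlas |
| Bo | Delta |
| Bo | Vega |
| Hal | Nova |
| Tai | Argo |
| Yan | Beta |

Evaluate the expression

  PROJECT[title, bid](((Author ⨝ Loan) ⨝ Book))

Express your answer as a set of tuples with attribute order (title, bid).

Author ⋈ Loan (natural join on aid): {(1, Eve, 30, Gus, 1983), (1, Eve, 30, Gus, 2001), (1, Ivy, 3, Yan, 1983), (1, Ivy, 3, Yan, 2001), (1, Jo, 34, Bo, 1983), (1, Jo, 34, Bo, 2001), (6, Wes, 19, Ada, 1989), (6, Wes, 19, Ada, 2011)}
(Author ⨝ Loan) ⋈ Book (natural join on aname): {(1, Ivy, 3, Yan, 1983, Beta), (1, Ivy, 3, Yan, 2001, Beta), (1, Jo, 34, Bo, 1983, Atlas), (1, Jo, 34, Bo, 1983, Delta), (1, Jo, 34, Bo, 1983, Vega), (1, Jo, 34, Bo, 2001, Atlas), (1, Jo, 34, Bo, 2001, Delta), (1, Jo, 34, Bo, 2001, Vega), (6, Wes, 19, Ada, 1989, Argo), (6, Wes, 19, Ada, 2011, Argo)}
π[title, bid]: project onto (title, bid) (5 duplicate(s) eliminated) → {(Argo, 19), (Atlas, 34), (Beta, 3), (Delta, 34), (Vega, 34)}

{(Argo, 19), (Atlas, 34), (Beta, 3), (Delta, 34), (Vega, 34)}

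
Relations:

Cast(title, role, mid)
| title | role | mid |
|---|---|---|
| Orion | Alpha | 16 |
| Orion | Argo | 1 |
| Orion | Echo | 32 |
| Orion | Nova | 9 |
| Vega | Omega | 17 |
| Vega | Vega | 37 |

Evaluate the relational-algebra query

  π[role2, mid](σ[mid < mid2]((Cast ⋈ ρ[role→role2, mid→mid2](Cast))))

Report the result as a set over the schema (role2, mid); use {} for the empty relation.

{(Alpha, 1), (Alpha, 9), (Echo, 1), (Echo, 16), (Echo, 9), (Nova, 1), (Vega, 17)}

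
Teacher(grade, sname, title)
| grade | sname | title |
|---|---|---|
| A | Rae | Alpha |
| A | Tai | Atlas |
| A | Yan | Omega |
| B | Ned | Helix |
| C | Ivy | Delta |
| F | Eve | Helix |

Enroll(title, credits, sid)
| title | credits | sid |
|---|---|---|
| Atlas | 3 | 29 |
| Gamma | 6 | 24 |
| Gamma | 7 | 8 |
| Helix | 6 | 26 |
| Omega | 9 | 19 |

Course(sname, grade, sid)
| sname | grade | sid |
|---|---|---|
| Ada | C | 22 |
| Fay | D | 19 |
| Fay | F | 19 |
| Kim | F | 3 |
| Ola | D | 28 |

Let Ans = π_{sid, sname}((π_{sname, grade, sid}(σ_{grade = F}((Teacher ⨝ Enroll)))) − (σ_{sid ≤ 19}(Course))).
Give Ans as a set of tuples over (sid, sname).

Teacher ⋈ Enroll (natural join on title): {(A, Tai, Atlas, 3, 29), (A, Yan, Omega, 9, 19), (B, Ned, Helix, 6, 26), (F, Eve, Helix, 6, 26)}
Apply σ_{grade = F}; surviving tuples: {(F, Eve, Helix, 6, 26)}
π[sname, grade, sid]: project onto (sname, grade, sid) → {(Eve, F, 26)}
Apply σ_{sid ≤ 19}; surviving tuples: {(Fay, D, 19), (Fay, F, 19), (Kim, F, 3)}
Taking the difference: {(Eve, F, 26)}
π[sid, sname]: project onto (sid, sname) → {(26, Eve)}

{(26, Eve)}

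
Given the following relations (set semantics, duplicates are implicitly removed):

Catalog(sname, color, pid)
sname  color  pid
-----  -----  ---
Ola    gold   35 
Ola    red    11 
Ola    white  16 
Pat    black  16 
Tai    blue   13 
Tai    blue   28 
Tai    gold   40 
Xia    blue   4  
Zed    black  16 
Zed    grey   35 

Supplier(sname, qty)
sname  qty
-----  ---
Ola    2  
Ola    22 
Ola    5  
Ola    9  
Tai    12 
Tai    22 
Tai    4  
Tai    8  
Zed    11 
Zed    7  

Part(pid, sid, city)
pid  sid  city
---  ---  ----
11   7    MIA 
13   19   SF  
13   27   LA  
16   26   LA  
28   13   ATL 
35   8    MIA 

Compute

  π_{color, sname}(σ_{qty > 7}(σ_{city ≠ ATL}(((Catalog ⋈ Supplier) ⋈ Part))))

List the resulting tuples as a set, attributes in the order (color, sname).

Catalog ⋈ Supplier (natural join on sname): {(Ola, gold, 35, 2), (Ola, gold, 35, 22), (Ola, gold, 35, 5), (Ola, gold, 35, 9), (Ola, red, 11, 2), (Ola, red, 11, 22), (Ola, red, 11, 5), (Ola, red, 11, 9), (Ola, white, 16, 2), (Ola, white, 16, 22), (Ola, white, 16, 5), (Ola, white, 16, 9), (Tai, blue, 13, 12), (Tai, blue, 13, 22), (Tai, blue, 13, 4), (Tai, blue, 13, 8), (Tai, blue, 28, 12), (Tai, blue, 28, 22), (Tai, blue, 28, 4), (Tai, blue, 28, 8), (Tai, gold, 40, 12), (Tai, gold, 40, 22), (Tai, gold, 40, 4), (Tai, gold, 40, 8), (Zed, black, 16, 11), (Zed, black, 16, 7), (Zed, grey, 35, 11), (Zed, grey, 35, 7)}
(Catalog ⋈ Supplier) ⋈ Part (natural join on pid): {(Ola, gold, 35, 2, 8, MIA), (Ola, gold, 35, 22, 8, MIA), (Ola, gold, 35, 5, 8, MIA), (Ola, gold, 35, 9, 8, MIA), (Ola, red, 11, 2, 7, MIA), (Ola, red, 11, 22, 7, MIA), (Ola, red, 11, 5, 7, MIA), (Ola, red, 11, 9, 7, MIA), (Ola, white, 16, 2, 26, LA), (Ola, white, 16, 22, 26, LA), (Ola, white, 16, 5, 26, LA), (Ola, white, 16, 9, 26, LA), (Tai, blue, 13, 12, 19, SF), (Tai, blue, 13, 12, 27, LA), (Tai, blue, 13, 22, 19, SF), (Tai, blue, 13, 22, 27, LA), (Tai, blue, 13, 4, 19, SF), (Tai, blue, 13, 4, 27, LA), (Tai, blue, 13, 8, 19, SF), (Tai, blue, 13, 8, 27, LA), (Tai, blue, 28, 12, 13, ATL), (Tai, blue, 28, 22, 13, ATL), (Tai, blue, 28, 4, 13, ATL), (Tai, blue, 28, 8, 13, ATL), (Zed, black, 16, 11, 26, LA), (Zed, black, 16, 7, 26, LA), (Zed, grey, 35, 11, 8, MIA), (Zed, grey, 35, 7, 8, MIA)}
Selection city ≠ ATL: {(Ola, gold, 35, 2, 8, MIA), (Ola, gold, 35, 22, 8, MIA), (Ola, gold, 35, 5, 8, MIA), (Ola, gold, 35, 9, 8, MIA), (Ola, red, 11, 2, 7, MIA), (Ola, red, 11, 22, 7, MIA), (Ola, red, 11, 5, 7, MIA), (Ola, red, 11, 9, 7, MIA), (Ola, white, 16, 2, 26, LA), (Ola, white, 16, 22, 26, LA), (Ola, white, 16, 5, 26, LA), (Ola, white, 16, 9, 26, LA), (Tai, blue, 13, 12, 19, SF), (Tai, blue, 13, 12, 27, LA), (Tai, blue, 13, 22, 19, SF), (Tai, blue, 13, 22, 27, LA), (Tai, blue, 13, 4, 19, SF), (Tai, blue, 13, 4, 27, LA), (Tai, blue, 13, 8, 19, SF), (Tai, blue, 13, 8, 27, LA), (Zed, black, 16, 11, 26, LA), (Zed, black, 16, 7, 26, LA), (Zed, grey, 35, 11, 8, MIA), (Zed, grey, 35, 7, 8, MIA)}
Selection qty > 7: {(Ola, gold, 35, 22, 8, MIA), (Ola, gold, 35, 9, 8, MIA), (Ola, red, 11, 22, 7, MIA), (Ola, red, 11, 9, 7, MIA), (Ola, white, 16, 22, 26, LA), (Ola, white, 16, 9, 26, LA), (Tai, blue, 13, 12, 19, SF), (Tai, blue, 13, 12, 27, LA), (Tai, blue, 13, 22, 19, SF), (Tai, blue, 13, 22, 27, LA), (Tai, blue, 13, 8, 19, SF), (Tai, blue, 13, 8, 27, LA), (Zed, black, 16, 11, 26, LA), (Zed, grey, 35, 11, 8, MIA)}
π[color, sname]: project onto (color, sname) (8 duplicate(s) eliminated) → {(black, Zed), (blue, Tai), (gold, Ola), (grey, Zed), (red, Ola), (white, Ola)}

{(black, Zed), (blue, Tai), (gold, Ola), (grey, Zed), (red, Ola), (white, Ola)}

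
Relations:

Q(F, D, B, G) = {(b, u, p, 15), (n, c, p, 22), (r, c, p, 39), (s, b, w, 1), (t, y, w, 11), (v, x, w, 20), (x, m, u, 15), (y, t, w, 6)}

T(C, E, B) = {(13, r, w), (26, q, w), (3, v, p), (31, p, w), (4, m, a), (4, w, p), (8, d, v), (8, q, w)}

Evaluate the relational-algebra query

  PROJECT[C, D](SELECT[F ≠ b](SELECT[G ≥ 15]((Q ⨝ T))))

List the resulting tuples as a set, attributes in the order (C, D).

{(13, x), (26, x), (3, c), (31, x), (4, c), (8, x)}

Q ⋈ T (natural join on B): {(b, u, p, 15, 3, v), (b, u, p, 15, 4, w), (n, c, p, 22, 3, v), (n, c, p, 22, 4, w), (r, c, p, 39, 3, v), (r, c, p, 39, 4, w), (s, b, w, 1, 13, r), (s, b, w, 1, 26, q), (s, b, w, 1, 31, p), (s, b, w, 1, 8, q), (t, y, w, 11, 13, r), (t, y, w, 11, 26, q), (t, y, w, 11, 31, p), (t, y, w, 11, 8, q), (v, x, w, 20, 13, r), (v, x, w, 20, 26, q), (v, x, w, 20, 31, p), (v, x, w, 20, 8, q), (y, t, w, 6, 13, r), (y, t, w, 6, 26, q), (y, t, w, 6, 31, p), (y, t, w, 6, 8, q)}
Filtering on G ≥ 15 leaves {(b, u, p, 15, 3, v), (b, u, p, 15, 4, w), (n, c, p, 22, 3, v), (n, c, p, 22, 4, w), (r, c, p, 39, 3, v), (r, c, p, 39, 4, w), (v, x, w, 20, 13, r), (v, x, w, 20, 26, q), (v, x, w, 20, 31, p), (v, x, w, 20, 8, q)}.
Filtering on F ≠ b leaves {(n, c, p, 22, 3, v), (n, c, p, 22, 4, w), (r, c, p, 39, 3, v), (r, c, p, 39, 4, w), (v, x, w, 20, 13, r), (v, x, w, 20, 26, q), (v, x, w, 20, 31, p), (v, x, w, 20, 8, q)}.
Projecting to C, D (2 duplicate(s) eliminated): {(13, x), (26, x), (3, c), (31, x), (4, c), (8, x)}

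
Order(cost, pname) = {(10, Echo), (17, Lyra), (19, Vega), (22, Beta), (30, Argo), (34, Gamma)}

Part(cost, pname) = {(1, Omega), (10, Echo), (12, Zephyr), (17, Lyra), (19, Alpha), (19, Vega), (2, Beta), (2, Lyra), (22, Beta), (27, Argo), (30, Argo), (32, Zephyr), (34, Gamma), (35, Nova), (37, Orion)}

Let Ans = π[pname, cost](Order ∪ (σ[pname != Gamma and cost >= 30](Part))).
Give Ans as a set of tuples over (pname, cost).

{(Argo, 30), (Beta, 22), (Echo, 10), (Gamma, 34), (Lyra, 17), (Nova, 35), (Orion, 37), (Vega, 19), (Zephyr, 32)}

σ[pname != Gamma and cost >= 30]: keep tuples satisfying pname != Gamma and cost >= 30 → {(30, Argo), (32, Zephyr), (35, Nova), (37, Orion)}
Taking the union: {(10, Echo), (17, Lyra), (19, Vega), (22, Beta), (30, Argo), (32, Zephyr), (34, Gamma), (35, Nova), (37, Orion)}
π[pname, cost]: project onto (pname, cost) → {(Argo, 30), (Beta, 22), (Echo, 10), (Gamma, 34), (Lyra, 17), (Nova, 35), (Orion, 37), (Vega, 19), (Zephyr, 32)}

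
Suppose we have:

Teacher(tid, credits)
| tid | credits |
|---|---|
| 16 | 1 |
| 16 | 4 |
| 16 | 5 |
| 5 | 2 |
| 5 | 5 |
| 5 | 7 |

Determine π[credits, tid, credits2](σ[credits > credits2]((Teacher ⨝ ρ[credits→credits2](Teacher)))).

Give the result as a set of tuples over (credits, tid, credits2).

ρ[credits→credits2]: schema becomes (tid, credits2); tuples unchanged.
Joining Teacher and ρ[credits→credits2](Teacher) on tid yields {(16, 1, 1), (16, 1, 4), (16, 1, 5), (16, 4, 1), (16, 4, 4), (16, 4, 5), (16, 5, 1), (16, 5, 4), (16, 5, 5), (5, 2, 2), (5, 2, 5), (5, 2, 7), (5, 5, 2), (5, 5, 5), (5, 5, 7), (5, 7, 2), (5, 7, 5), (5, 7, 7)}.
Apply σ_{credits > credits2}; surviving tuples: {(16, 4, 1), (16, 5, 1), (16, 5, 4), (5, 5, 2), (5, 7, 2), (5, 7, 5)}
π[credits, tid, credits2]: project onto (credits, tid, credits2) → {(4, 16, 1), (5, 16, 1), (5, 16, 4), (5, 5, 2), (7, 5, 2), (7, 5, 5)}

{(4, 16, 1), (5, 16, 1), (5, 16, 4), (5, 5, 2), (7, 5, 2), (7, 5, 5)}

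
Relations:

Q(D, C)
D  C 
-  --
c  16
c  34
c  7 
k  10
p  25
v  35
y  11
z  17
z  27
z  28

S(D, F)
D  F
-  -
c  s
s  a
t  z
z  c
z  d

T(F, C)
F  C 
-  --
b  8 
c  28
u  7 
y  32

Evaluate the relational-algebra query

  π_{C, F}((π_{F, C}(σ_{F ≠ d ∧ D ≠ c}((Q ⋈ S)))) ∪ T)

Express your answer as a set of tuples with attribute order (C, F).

{(17, c), (27, c), (28, c), (32, y), (7, u), (8, b)}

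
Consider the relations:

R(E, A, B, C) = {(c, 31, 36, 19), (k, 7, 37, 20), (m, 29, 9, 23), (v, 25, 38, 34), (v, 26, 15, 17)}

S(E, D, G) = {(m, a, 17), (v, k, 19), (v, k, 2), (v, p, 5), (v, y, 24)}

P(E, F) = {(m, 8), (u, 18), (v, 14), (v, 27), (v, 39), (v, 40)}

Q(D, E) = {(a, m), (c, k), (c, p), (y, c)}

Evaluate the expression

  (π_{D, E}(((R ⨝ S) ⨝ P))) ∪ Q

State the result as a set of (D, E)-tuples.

{(a, m), (c, k), (c, p), (k, v), (p, v), (y, c), (y, v)}

Natural join on E: {(m, 29, 9, 23, a, 17), (v, 25, 38, 34, k, 19), (v, 25, 38, 34, k, 2), (v, 25, 38, 34, p, 5), (v, 25, 38, 34, y, 24), (v, 26, 15, 17, k, 19), (v, 26, 15, 17, k, 2), (v, 26, 15, 17, p, 5), (v, 26, 15, 17, y, 24)}
Natural join on E: {(m, 29, 9, 23, a, 17, 8), (v, 25, 38, 34, k, 19, 14), (v, 25, 38, 34, k, 19, 27), (v, 25, 38, 34, k, 19, 39), (v, 25, 38, 34, k, 19, 40), (v, 25, 38, 34, k, 2, 14), (v, 25, 38, 34, k, 2, 27), (v, 25, 38, 34, k, 2, 39), (v, 25, 38, 34, k, 2, 40), (v, 25, 38, 34, p, 5, 14), (v, 25, 38, 34, p, 5, 27), (v, 25, 38, 34, p, 5, 39), (v, 25, 38, 34, p, 5, 40), (v, 25, 38, 34, y, 24, 14), (v, 25, 38, 34, y, 24, 27), (v, 25, 38, 34, y, 24, 39), (v, 25, 38, 34, y, 24, 40), (v, 26, 15, 17, k, 19, 14), (v, 26, 15, 17, k, 19, 27), (v, 26, 15, 17, k, 19, 39), (v, 26, 15, 17, k, 19, 40), (v, 26, 15, 17, k, 2, 14), (v, 26, 15, 17, k, 2, 27), (v, 26, 15, 17, k, 2, 39), (v, 26, 15, 17, k, 2, 40), (v, 26, 15, 17, p, 5, 14), (v, 26, 15, 17, p, 5, 27), (v, 26, 15, 17, p, 5, 39), (v, 26, 15, 17, p, 5, 40), (v, 26, 15, 17, y, 24, 14), (v, 26, 15, 17, y, 24, 27), (v, 26, 15, 17, y, 24, 39), (v, 26, 15, 17, y, 24, 40)}
π[D, E]: project onto (D, E) (29 duplicate(s) eliminated) → {(a, m), (k, v), (p, v), (y, v)}
Set union of the two operands is {(a, m), (c, k), (c, p), (k, v), (p, v), (y, c), (y, v)}.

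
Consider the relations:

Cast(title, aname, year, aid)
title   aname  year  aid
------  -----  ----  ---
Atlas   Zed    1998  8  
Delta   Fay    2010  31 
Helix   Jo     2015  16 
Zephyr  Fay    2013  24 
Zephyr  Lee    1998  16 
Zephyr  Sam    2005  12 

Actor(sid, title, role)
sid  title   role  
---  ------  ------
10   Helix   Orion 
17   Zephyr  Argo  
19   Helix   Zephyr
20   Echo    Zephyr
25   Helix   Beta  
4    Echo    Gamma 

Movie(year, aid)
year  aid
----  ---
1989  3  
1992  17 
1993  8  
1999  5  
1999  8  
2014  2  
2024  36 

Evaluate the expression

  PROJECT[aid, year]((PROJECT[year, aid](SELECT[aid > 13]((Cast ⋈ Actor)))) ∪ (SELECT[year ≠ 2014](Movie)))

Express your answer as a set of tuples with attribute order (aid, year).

Natural join on title: {(Helix, Jo, 2015, 16, 10, Orion), (Helix, Jo, 2015, 16, 19, Zephyr), (Helix, Jo, 2015, 16, 25, Beta), (Zephyr, Fay, 2013, 24, 17, Argo), (Zephyr, Lee, 1998, 16, 17, Argo), (Zephyr, Sam, 2005, 12, 17, Argo)}
Filtering on aid > 13 leaves {(Helix, Jo, 2015, 16, 10, Orion), (Helix, Jo, 2015, 16, 19, Zephyr), (Helix, Jo, 2015, 16, 25, Beta), (Zephyr, Fay, 2013, 24, 17, Argo), (Zephyr, Lee, 1998, 16, 17, Argo)}.
π[year, aid]: project onto (year, aid) (2 duplicate(s) eliminated) → {(1998, 16), (2013, 24), (2015, 16)}
Filtering on year ≠ 2014 leaves {(1989, 3), (1992, 17), (1993, 8), (1999, 5), (1999, 8), (2024, 36)}.
Set union of the two operands is {(1989, 3), (1992, 17), (1993, 8), (1998, 16), (1999, 5), (1999, 8), (2013, 24), (2015, 16), (2024, 36)}.
π[aid, year]: project onto (aid, year) → {(16, 1998), (16, 2015), (17, 1992), (24, 2013), (3, 1989), (36, 2024), (5, 1999), (8, 1993), (8, 1999)}

{(16, 1998), (16, 2015), (17, 1992), (24, 2013), (3, 1989), (36, 2024), (5, 1999), (8, 1993), (8, 1999)}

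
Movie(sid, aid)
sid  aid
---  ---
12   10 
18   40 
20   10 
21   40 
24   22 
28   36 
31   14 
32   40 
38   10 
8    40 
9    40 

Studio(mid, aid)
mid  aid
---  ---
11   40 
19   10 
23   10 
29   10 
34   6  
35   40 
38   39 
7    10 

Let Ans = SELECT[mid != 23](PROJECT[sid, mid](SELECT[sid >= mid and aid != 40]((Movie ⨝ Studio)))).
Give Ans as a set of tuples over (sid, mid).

{(12, 7), (20, 19), (20, 7), (38, 19), (38, 29), (38, 7)}

Movie ⋈ Studio (natural join on aid): {(12, 10, 19), (12, 10, 23), (12, 10, 29), (12, 10, 7), (18, 40, 11), (18, 40, 35), (20, 10, 19), (20, 10, 23), (20, 10, 29), (20, 10, 7), (21, 40, 11), (21, 40, 35), (32, 40, 11), (32, 40, 35), (38, 10, 19), (38, 10, 23), (38, 10, 29), (38, 10, 7), (8, 40, 11), (8, 40, 35), (9, 40, 11), (9, 40, 35)}
σ[sid >= mid and aid != 40]: keep tuples satisfying sid >= mid and aid != 40 → {(12, 10, 7), (20, 10, 19), (20, 10, 7), (38, 10, 19), (38, 10, 23), (38, 10, 29), (38, 10, 7)}
π_{sid, mid} gives {(12, 7), (20, 19), (20, 7), (38, 19), (38, 23), (38, 29), (38, 7)}.
σ[mid != 23]: keep tuples satisfying mid != 23 → {(12, 7), (20, 19), (20, 7), (38, 19), (38, 29), (38, 7)}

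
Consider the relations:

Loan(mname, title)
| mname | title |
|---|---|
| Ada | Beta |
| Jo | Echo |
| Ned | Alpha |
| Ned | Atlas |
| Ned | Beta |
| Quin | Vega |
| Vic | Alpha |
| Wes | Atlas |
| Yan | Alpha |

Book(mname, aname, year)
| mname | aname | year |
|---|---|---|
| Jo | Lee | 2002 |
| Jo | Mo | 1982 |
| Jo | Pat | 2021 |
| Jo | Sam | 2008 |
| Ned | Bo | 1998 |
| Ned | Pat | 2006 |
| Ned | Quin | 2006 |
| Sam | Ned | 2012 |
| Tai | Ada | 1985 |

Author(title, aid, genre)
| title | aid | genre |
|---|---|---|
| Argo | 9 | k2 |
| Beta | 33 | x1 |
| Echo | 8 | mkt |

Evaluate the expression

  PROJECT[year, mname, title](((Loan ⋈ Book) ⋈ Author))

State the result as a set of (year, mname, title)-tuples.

Natural join on mname: {(Jo, Echo, Lee, 2002), (Jo, Echo, Mo, 1982), (Jo, Echo, Pat, 2021), (Jo, Echo, Sam, 2008), (Ned, Alpha, Bo, 1998), (Ned, Alpha, Pat, 2006), (Ned, Alpha, Quin, 2006), (Ned, Atlas, Bo, 1998), (Ned, Atlas, Pat, 2006), (Ned, Atlas, Quin, 2006), (Ned, Beta, Bo, 1998), (Ned, Beta, Pat, 2006), (Ned, Beta, Quin, 2006)}
Natural join on title: {(Jo, Echo, Lee, 2002, 8, mkt), (Jo, Echo, Mo, 1982, 8, mkt), (Jo, Echo, Pat, 2021, 8, mkt), (Jo, Echo, Sam, 2008, 8, mkt), (Ned, Beta, Bo, 1998, 33, x1), (Ned, Beta, Pat, 2006, 33, x1), (Ned, Beta, Quin, 2006, 33, x1)}
π_{year, mname, title} gives {(1982, Jo, Echo), (1998, Ned, Beta), (2002, Jo, Echo), (2006, Ned, Beta), (2008, Jo, Echo), (2021, Jo, Echo)} (1 duplicate(s) eliminated).

{(1982, Jo, Echo), (1998, Ned, Beta), (2002, Jo, Echo), (2006, Ned, Beta), (2008, Jo, Echo), (2021, Jo, Echo)}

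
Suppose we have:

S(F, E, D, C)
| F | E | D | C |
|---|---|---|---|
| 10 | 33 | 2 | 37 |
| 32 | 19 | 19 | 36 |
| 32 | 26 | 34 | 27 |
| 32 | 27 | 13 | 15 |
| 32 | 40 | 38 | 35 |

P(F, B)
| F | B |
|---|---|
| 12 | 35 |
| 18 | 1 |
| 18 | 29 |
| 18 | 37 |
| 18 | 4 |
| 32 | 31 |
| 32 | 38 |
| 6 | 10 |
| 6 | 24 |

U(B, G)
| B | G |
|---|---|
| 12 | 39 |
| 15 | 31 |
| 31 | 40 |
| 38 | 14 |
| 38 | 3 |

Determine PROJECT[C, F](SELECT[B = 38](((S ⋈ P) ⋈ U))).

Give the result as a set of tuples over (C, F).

Joining S and P on F yields {(32, 19, 19, 36, 31), (32, 19, 19, 36, 38), (32, 26, 34, 27, 31), (32, 26, 34, 27, 38), (32, 27, 13, 15, 31), (32, 27, 13, 15, 38), (32, 40, 38, 35, 31), (32, 40, 38, 35, 38)}.
Joining (S ⋈ P) and U on B yields {(32, 19, 19, 36, 31, 40), (32, 19, 19, 36, 38, 14), (32, 19, 19, 36, 38, 3), (32, 26, 34, 27, 31, 40), (32, 26, 34, 27, 38, 14), (32, 26, 34, 27, 38, 3), (32, 27, 13, 15, 31, 40), (32, 27, 13, 15, 38, 14), (32, 27, 13, 15, 38, 3), (32, 40, 38, 35, 31, 40), (32, 40, 38, 35, 38, 14), (32, 40, 38, 35, 38, 3)}.
Filtering on B = 38 leaves {(32, 19, 19, 36, 38, 14), (32, 19, 19, 36, 38, 3), (32, 26, 34, 27, 38, 14), (32, 26, 34, 27, 38, 3), (32, 27, 13, 15, 38, 14), (32, 27, 13, 15, 38, 3), (32, 40, 38, 35, 38, 14), (32, 40, 38, 35, 38, 3)}.
π_{C, F} gives {(15, 32), (27, 32), (35, 32), (36, 32)} (4 duplicate(s) eliminated).

{(15, 32), (27, 32), (35, 32), (36, 32)}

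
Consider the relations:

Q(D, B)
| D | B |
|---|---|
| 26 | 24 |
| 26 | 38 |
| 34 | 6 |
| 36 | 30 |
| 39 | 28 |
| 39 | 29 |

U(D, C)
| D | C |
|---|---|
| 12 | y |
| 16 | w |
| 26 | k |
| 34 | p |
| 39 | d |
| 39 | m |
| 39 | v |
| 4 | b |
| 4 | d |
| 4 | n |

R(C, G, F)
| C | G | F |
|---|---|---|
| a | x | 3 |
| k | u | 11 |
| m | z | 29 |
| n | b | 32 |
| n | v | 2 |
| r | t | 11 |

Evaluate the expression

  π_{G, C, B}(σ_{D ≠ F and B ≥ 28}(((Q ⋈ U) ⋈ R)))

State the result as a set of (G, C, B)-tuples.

Natural join on D: {(26, 24, k), (26, 38, k), (34, 6, p), (39, 28, d), (39, 28, m), (39, 28, v), (39, 29, d), (39, 29, m), (39, 29, v)}
Natural join on C: {(26, 24, k, u, 11), (26, 38, k, u, 11), (39, 28, m, z, 29), (39, 29, m, z, 29)}
Selection D ≠ F and B ≥ 28: {(26, 38, k, u, 11), (39, 28, m, z, 29), (39, 29, m, z, 29)}
π_{G, C, B} gives {(u, k, 38), (z, m, 28), (z, m, 29)}.

{(u, k, 38), (z, m, 28), (z, m, 29)}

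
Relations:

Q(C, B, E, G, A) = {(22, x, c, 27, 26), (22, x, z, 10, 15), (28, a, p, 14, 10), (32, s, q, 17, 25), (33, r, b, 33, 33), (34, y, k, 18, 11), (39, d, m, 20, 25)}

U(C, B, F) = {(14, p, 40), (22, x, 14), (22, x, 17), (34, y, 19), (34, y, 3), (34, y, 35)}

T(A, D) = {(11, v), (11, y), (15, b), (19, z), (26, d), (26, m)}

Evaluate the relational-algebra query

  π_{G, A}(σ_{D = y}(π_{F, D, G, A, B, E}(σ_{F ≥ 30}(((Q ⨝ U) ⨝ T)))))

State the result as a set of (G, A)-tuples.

{(18, 11)}

Q ⋈ U (natural join on C, B): {(22, x, c, 27, 26, 14), (22, x, c, 27, 26, 17), (22, x, z, 10, 15, 14), (22, x, z, 10, 15, 17), (34, y, k, 18, 11, 19), (34, y, k, 18, 11, 3), (34, y, k, 18, 11, 35)}
(Q ⨝ U) ⋈ T (natural join on A): {(22, x, c, 27, 26, 14, d), (22, x, c, 27, 26, 14, m), (22, x, c, 27, 26, 17, d), (22, x, c, 27, 26, 17, m), (22, x, z, 10, 15, 14, b), (22, x, z, 10, 15, 17, b), (34, y, k, 18, 11, 19, v), (34, y, k, 18, 11, 19, y), (34, y, k, 18, 11, 3, v), (34, y, k, 18, 11, 3, y), (34, y, k, 18, 11, 35, v), (34, y, k, 18, 11, 35, y)}
Filtering on F ≥ 30 leaves {(34, y, k, 18, 11, 35, v), (34, y, k, 18, 11, 35, y)}.
Projecting to F, D, G, A, B, E: {(35, v, 18, 11, y, k), (35, y, 18, 11, y, k)}
Filtering on D = y leaves {(35, y, 18, 11, y, k)}.
Projecting to G, A: {(18, 11)}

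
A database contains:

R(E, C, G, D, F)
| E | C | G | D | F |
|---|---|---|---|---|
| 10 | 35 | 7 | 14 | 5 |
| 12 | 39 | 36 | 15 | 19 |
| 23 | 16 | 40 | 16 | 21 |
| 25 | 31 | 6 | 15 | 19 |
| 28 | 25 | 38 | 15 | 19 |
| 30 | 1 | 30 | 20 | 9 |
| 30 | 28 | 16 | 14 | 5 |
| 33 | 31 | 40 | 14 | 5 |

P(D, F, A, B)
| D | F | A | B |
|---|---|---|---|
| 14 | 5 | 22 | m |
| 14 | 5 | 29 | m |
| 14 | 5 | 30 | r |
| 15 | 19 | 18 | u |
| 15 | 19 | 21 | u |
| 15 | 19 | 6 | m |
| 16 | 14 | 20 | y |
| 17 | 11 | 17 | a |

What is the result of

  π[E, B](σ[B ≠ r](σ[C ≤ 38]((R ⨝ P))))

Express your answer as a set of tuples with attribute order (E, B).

{(10, m), (25, m), (25, u), (28, m), (28, u), (30, m), (33, m)}

R ⋈ P (natural join on D, F): {(10, 35, 7, 14, 5, 22, m), (10, 35, 7, 14, 5, 29, m), (10, 35, 7, 14, 5, 30, r), (12, 39, 36, 15, 19, 18, u), (12, 39, 36, 15, 19, 21, u), (12, 39, 36, 15, 19, 6, m), (25, 31, 6, 15, 19, 18, u), (25, 31, 6, 15, 19, 21, u), (25, 31, 6, 15, 19, 6, m), (28, 25, 38, 15, 19, 18, u), (28, 25, 38, 15, 19, 21, u), (28, 25, 38, 15, 19, 6, m), (30, 28, 16, 14, 5, 22, m), (30, 28, 16, 14, 5, 29, m), (30, 28, 16, 14, 5, 30, r), (33, 31, 40, 14, 5, 22, m), (33, 31, 40, 14, 5, 29, m), (33, 31, 40, 14, 5, 30, r)}
Selection C ≤ 38: {(10, 35, 7, 14, 5, 22, m), (10, 35, 7, 14, 5, 29, m), (10, 35, 7, 14, 5, 30, r), (25, 31, 6, 15, 19, 18, u), (25, 31, 6, 15, 19, 21, u), (25, 31, 6, 15, 19, 6, m), (28, 25, 38, 15, 19, 18, u), (28, 25, 38, 15, 19, 21, u), (28, 25, 38, 15, 19, 6, m), (30, 28, 16, 14, 5, 22, m), (30, 28, 16, 14, 5, 29, m), (30, 28, 16, 14, 5, 30, r), (33, 31, 40, 14, 5, 22, m), (33, 31, 40, 14, 5, 29, m), (33, 31, 40, 14, 5, 30, r)}
Selection B ≠ r: {(10, 35, 7, 14, 5, 22, m), (10, 35, 7, 14, 5, 29, m), (25, 31, 6, 15, 19, 18, u), (25, 31, 6, 15, 19, 21, u), (25, 31, 6, 15, 19, 6, m), (28, 25, 38, 15, 19, 18, u), (28, 25, 38, 15, 19, 21, u), (28, 25, 38, 15, 19, 6, m), (30, 28, 16, 14, 5, 22, m), (30, 28, 16, 14, 5, 29, m), (33, 31, 40, 14, 5, 22, m), (33, 31, 40, 14, 5, 29, m)}
Projecting to E, B (5 duplicate(s) eliminated): {(10, m), (25, m), (25, u), (28, m), (28, u), (30, m), (33, m)}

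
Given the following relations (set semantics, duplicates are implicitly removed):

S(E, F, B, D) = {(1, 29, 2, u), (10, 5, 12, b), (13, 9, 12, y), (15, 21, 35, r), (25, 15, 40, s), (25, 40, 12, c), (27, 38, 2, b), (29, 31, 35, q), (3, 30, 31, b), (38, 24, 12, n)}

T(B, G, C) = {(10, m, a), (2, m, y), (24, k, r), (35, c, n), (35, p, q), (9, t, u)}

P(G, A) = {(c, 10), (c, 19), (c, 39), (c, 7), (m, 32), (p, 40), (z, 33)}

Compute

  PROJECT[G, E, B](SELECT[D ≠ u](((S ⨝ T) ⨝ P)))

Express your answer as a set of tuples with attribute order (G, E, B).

{(c, 15, 35), (c, 29, 35), (m, 27, 2), (p, 15, 35), (p, 29, 35)}

S ⋈ T (natural join on B): {(1, 29, 2, u, m, y), (15, 21, 35, r, c, n), (15, 21, 35, r, p, q), (27, 38, 2, b, m, y), (29, 31, 35, q, c, n), (29, 31, 35, q, p, q)}
(S ⨝ T) ⋈ P (natural join on G): {(1, 29, 2, u, m, y, 32), (15, 21, 35, r, c, n, 10), (15, 21, 35, r, c, n, 19), (15, 21, 35, r, c, n, 39), (15, 21, 35, r, c, n, 7), (15, 21, 35, r, p, q, 40), (27, 38, 2, b, m, y, 32), (29, 31, 35, q, c, n, 10), (29, 31, 35, q, c, n, 19), (29, 31, 35, q, c, n, 39), (29, 31, 35, q, c, n, 7), (29, 31, 35, q, p, q, 40)}
Selection D ≠ u: {(15, 21, 35, r, c, n, 10), (15, 21, 35, r, c, n, 19), (15, 21, 35, r, c, n, 39), (15, 21, 35, r, c, n, 7), (15, 21, 35, r, p, q, 40), (27, 38, 2, b, m, y, 32), (29, 31, 35, q, c, n, 10), (29, 31, 35, q, c, n, 19), (29, 31, 35, q, c, n, 39), (29, 31, 35, q, c, n, 7), (29, 31, 35, q, p, q, 40)}
Keep only column(s) G, E, B (6 duplicate(s) eliminated): {(c, 15, 35), (c, 29, 35), (m, 27, 2), (p, 15, 35), (p, 29, 35)}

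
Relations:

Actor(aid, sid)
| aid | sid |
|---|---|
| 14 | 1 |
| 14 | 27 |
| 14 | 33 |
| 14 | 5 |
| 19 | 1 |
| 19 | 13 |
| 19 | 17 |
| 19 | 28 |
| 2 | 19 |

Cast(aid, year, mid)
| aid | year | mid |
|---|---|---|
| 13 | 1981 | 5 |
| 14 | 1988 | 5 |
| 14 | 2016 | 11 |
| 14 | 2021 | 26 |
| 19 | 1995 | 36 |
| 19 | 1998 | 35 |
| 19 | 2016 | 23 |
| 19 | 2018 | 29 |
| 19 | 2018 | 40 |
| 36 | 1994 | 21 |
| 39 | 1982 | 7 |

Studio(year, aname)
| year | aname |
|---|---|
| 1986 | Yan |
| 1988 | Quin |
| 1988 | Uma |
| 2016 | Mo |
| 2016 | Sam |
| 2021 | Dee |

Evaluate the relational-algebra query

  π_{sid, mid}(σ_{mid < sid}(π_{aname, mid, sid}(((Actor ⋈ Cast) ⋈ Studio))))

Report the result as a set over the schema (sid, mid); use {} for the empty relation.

Actor ⋈ Cast (natural join on aid): {(14, 1, 1988, 5), (14, 1, 2016, 11), (14, 1, 2021, 26), (14, 27, 1988, 5), (14, 27, 2016, 11), (14, 27, 2021, 26), (14, 33, 1988, 5), (14, 33, 2016, 11), (14, 33, 2021, 26), (14, 5, 1988, 5), (14, 5, 2016, 11), (14, 5, 2021, 26), (19, 1, 1995, 36), (19, 1, 1998, 35), (19, 1, 2016, 23), (19, 1, 2018, 29), (19, 1, 2018, 40), (19, 13, 1995, 36), (19, 13, 1998, 35), (19, 13, 2016, 23), (19, 13, 2018, 29), (19, 13, 2018, 40), (19, 17, 1995, 36), (19, 17, 1998, 35), (19, 17, 2016, 23), (19, 17, 2018, 29), (19, 17, 2018, 40), (19, 28, 1995, 36), (19, 28, 1998, 35), (19, 28, 2016, 23), (19, 28, 2018, 29), (19, 28, 2018, 40)}
(Actor ⋈ Cast) ⋈ Studio (natural join on year): {(14, 1, 1988, 5, Quin), (14, 1, 1988, 5, Uma), (14, 1, 2016, 11, Mo), (14, 1, 2016, 11, Sam), (14, 1, 2021, 26, Dee), (14, 27, 1988, 5, Quin), (14, 27, 1988, 5, Uma), (14, 27, 2016, 11, Mo), (14, 27, 2016, 11, Sam), (14, 27, 2021, 26, Dee), (14, 33, 1988, 5, Quin), (14, 33, 1988, 5, Uma), (14, 33, 2016, 11, Mo), (14, 33, 2016, 11, Sam), (14, 33, 2021, 26, Dee), (14, 5, 1988, 5, Quin), (14, 5, 1988, 5, Uma), (14, 5, 2016, 11, Mo), (14, 5, 2016, 11, Sam), (14, 5, 2021, 26, Dee), (19, 1, 2016, 23, Mo), (19, 1, 2016, 23, Sam), (19, 13, 2016, 23, Mo), (19, 13, 2016, 23, Sam), (19, 17, 2016, 23, Mo), (19, 17, 2016, 23, Sam), (19, 28, 2016, 23, Mo), (19, 28, 2016, 23, Sam)}
Projecting to aname, mid, sid: {(Dee, 26, 1), (Dee, 26, 27), (Dee, 26, 33), (Dee, 26, 5), (Mo, 11, 1), (Mo, 11, 27), (Mo, 11, 33), (Mo, 11, 5), (Mo, 23, 1), (Mo, 23, 13), (Mo, 23, 17), (Mo, 23, 28), (Quin, 5, 1), (Quin, 5, 27), (Quin, 5, 33), (Quin, 5, 5), (Sam, 11, 1), (Sam, 11, 27), (Sam, 11, 33), (Sam, 11, 5), (Sam, 23, 1), (Sam, 23, 13), (Sam, 23, 17), (Sam, 23, 28), (Uma, 5, 1), (Uma, 5, 27), (Uma, 5, 33), (Uma, 5, 5)}
Filtering on mid < sid leaves {(Dee, 26, 27), (Dee, 26, 33), (Mo, 11, 27), (Mo, 11, 33), (Mo, 23, 28), (Quin, 5, 27), (Quin, 5, 33), (Sam, 11, 27), (Sam, 11, 33), (Sam, 23, 28), (Uma, 5, 27), (Uma, 5, 33)}.
Projecting to sid, mid (5 duplicate(s) eliminated): {(27, 11), (27, 26), (27, 5), (28, 23), (33, 11), (33, 26), (33, 5)}

{(27, 11), (27, 26), (27, 5), (28, 23), (33, 11), (33, 26), (33, 5)}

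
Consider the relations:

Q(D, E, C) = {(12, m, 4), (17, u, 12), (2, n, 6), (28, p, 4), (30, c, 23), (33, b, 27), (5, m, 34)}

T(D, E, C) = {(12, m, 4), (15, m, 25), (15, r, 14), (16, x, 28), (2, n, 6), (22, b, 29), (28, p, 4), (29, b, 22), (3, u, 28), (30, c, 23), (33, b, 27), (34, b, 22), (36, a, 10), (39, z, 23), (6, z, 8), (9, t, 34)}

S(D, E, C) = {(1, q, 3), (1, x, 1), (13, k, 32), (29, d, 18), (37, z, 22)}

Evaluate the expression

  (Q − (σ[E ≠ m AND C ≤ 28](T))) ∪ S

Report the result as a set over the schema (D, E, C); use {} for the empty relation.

Selection E ≠ m AND C ≤ 28: {(15, r, 14), (16, x, 28), (2, n, 6), (28, p, 4), (29, b, 22), (3, u, 28), (30, c, 23), (33, b, 27), (34, b, 22), (36, a, 10), (39, z, 23), (6, z, 8)}
Set difference of the two operands is {(12, m, 4), (17, u, 12), (5, m, 34)}.
Set union of the two operands is {(1, q, 3), (1, x, 1), (12, m, 4), (13, k, 32), (17, u, 12), (29, d, 18), (37, z, 22), (5, m, 34)}.

{(1, q, 3), (1, x, 1), (12, m, 4), (13, k, 32), (17, u, 12), (29, d, 18), (37, z, 22), (5, m, 34)}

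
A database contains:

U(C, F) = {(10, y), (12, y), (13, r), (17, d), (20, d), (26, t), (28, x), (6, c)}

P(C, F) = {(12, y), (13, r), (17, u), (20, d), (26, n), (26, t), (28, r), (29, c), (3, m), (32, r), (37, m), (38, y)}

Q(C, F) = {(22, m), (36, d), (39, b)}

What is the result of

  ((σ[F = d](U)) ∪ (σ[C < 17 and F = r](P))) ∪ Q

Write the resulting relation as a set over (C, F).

Apply σ_{F = d}; surviving tuples: {(17, d), (20, d)}
Apply σ_{C < 17 and F = r}; surviving tuples: {(13, r)}
Set union of the two operands is {(13, r), (17, d), (20, d)}.
Set union of the two operands is {(13, r), (17, d), (20, d), (22, m), (36, d), (39, b)}.

{(13, r), (17, d), (20, d), (22, m), (36, d), (39, b)}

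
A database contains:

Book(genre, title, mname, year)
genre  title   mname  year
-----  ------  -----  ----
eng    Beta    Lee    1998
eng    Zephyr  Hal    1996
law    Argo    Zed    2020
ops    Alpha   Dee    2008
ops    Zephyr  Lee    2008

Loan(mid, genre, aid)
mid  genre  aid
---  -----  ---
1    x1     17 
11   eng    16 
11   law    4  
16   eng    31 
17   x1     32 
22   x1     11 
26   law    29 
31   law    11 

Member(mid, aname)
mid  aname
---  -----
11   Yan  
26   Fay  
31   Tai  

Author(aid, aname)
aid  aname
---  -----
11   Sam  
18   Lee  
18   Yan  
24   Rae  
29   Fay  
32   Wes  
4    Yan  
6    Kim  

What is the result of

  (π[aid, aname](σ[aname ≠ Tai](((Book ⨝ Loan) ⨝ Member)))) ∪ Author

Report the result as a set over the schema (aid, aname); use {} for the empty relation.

{(11, Sam), (16, Yan), (18, Lee), (18, Yan), (24, Rae), (29, Fay), (32, Wes), (4, Yan), (6, Kim)}

Book ⋈ Loan (natural join on genre): {(eng, Beta, Lee, 1998, 11, 16), (eng, Beta, Lee, 1998, 16, 31), (eng, Zephyr, Hal, 1996, 11, 16), (eng, Zephyr, Hal, 1996, 16, 31), (law, Argo, Zed, 2020, 11, 4), (law, Argo, Zed, 2020, 26, 29), (law, Argo, Zed, 2020, 31, 11)}
(Book ⨝ Loan) ⋈ Member (natural join on mid): {(eng, Beta, Lee, 1998, 11, 16, Yan), (eng, Zephyr, Hal, 1996, 11, 16, Yan), (law, Argo, Zed, 2020, 11, 4, Yan), (law, Argo, Zed, 2020, 26, 29, Fay), (law, Argo, Zed, 2020, 31, 11, Tai)}
Filtering on aname ≠ Tai leaves {(eng, Beta, Lee, 1998, 11, 16, Yan), (eng, Zephyr, Hal, 1996, 11, 16, Yan), (law, Argo, Zed, 2020, 11, 4, Yan), (law, Argo, Zed, 2020, 26, 29, Fay)}.
Projecting to aid, aname (1 duplicate(s) eliminated): {(16, Yan), (29, Fay), (4, Yan)}
Taking the union: {(11, Sam), (16, Yan), (18, Lee), (18, Yan), (24, Rae), (29, Fay), (32, Wes), (4, Yan), (6, Kim)}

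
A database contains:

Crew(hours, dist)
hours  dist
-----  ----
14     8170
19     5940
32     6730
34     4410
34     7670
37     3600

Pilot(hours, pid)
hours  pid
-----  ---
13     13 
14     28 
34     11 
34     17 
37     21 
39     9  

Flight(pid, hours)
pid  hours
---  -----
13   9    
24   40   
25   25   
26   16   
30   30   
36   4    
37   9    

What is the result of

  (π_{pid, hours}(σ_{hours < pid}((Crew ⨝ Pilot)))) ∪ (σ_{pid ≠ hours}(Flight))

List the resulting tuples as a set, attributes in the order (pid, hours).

{(13, 9), (24, 40), (26, 16), (28, 14), (36, 4), (37, 9)}

Crew ⋈ Pilot (natural join on hours): {(14, 8170, 28), (34, 4410, 11), (34, 4410, 17), (34, 7670, 11), (34, 7670, 17), (37, 3600, 21)}
Apply σ_{hours < pid}; surviving tuples: {(14, 8170, 28)}
Projecting to pid, hours: {(28, 14)}
Apply σ_{pid ≠ hours}; surviving tuples: {(13, 9), (24, 40), (26, 16), (36, 4), (37, 9)}
Set union of the two operands is {(13, 9), (24, 40), (26, 16), (28, 14), (36, 4), (37, 9)}.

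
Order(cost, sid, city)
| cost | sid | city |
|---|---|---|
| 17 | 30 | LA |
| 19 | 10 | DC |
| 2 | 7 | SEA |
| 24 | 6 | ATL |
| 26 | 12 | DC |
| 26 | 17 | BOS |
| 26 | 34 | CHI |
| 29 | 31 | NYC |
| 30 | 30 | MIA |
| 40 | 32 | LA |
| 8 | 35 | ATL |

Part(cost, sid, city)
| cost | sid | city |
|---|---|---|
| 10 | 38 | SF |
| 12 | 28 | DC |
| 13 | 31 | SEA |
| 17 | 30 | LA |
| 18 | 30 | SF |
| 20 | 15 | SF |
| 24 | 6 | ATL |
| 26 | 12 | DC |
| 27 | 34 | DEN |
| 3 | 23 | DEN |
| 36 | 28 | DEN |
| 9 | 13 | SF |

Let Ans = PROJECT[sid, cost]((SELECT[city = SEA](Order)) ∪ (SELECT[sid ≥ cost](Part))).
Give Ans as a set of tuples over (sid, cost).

Selection city = SEA: {(2, 7, SEA)}
Selection sid ≥ cost: {(10, 38, SF), (12, 28, DC), (13, 31, SEA), (17, 30, LA), (18, 30, SF), (27, 34, DEN), (3, 23, DEN), (9, 13, SF)}
Union: {(2, 7, SEA)} with {(10, 38, SF), (12, 28, DC), (13, 31, SEA), (17, 30, LA), (18, 30, SF), (27, 34, DEN), (3, 23, DEN), (9, 13, SF)} → {(10, 38, SF), (12, 28, DC), (13, 31, SEA), (17, 30, LA), (18, 30, SF), (2, 7, SEA), (27, 34, DEN), (3, 23, DEN), (9, 13, SF)}
Keep only column(s) sid, cost: {(13, 9), (23, 3), (28, 12), (30, 17), (30, 18), (31, 13), (34, 27), (38, 10), (7, 2)}

{(13, 9), (23, 3), (28, 12), (30, 17), (30, 18), (31, 13), (34, 27), (38, 10), (7, 2)}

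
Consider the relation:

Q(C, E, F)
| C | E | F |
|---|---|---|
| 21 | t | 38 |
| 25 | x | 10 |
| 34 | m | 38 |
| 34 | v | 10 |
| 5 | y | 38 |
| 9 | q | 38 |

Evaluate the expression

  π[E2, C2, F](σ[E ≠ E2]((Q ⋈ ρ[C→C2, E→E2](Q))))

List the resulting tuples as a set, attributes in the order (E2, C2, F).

{(m, 34, 38), (q, 9, 38), (t, 21, 38), (v, 34, 10), (x, 25, 10), (y, 5, 38)}

ρ[C→C2, E→E2]: schema becomes (C2, E2, F); tuples unchanged.
Q ⋈ ρ[C→C2, E→E2](Q) (natural join on F): {(21, t, 38, 21, t), (21, t, 38, 34, m), (21, t, 38, 5, y), (21, t, 38, 9, q), (25, x, 10, 25, x), (25, x, 10, 34, v), (34, m, 38, 21, t), (34, m, 38, 34, m), (34, m, 38, 5, y), (34, m, 38, 9, q), (34, v, 10, 25, x), (34, v, 10, 34, v), (5, y, 38, 21, t), (5, y, 38, 34, m), (5, y, 38, 5, y), (5, y, 38, 9, q), (9, q, 38, 21, t), (9, q, 38, 34, m), (9, q, 38, 5, y), (9, q, 38, 9, q)}
Apply σ_{E ≠ E2}; surviving tuples: {(21, t, 38, 34, m), (21, t, 38, 5, y), (21, t, 38, 9, q), (25, x, 10, 34, v), (34, m, 38, 21, t), (34, m, 38, 5, y), (34, m, 38, 9, q), (34, v, 10, 25, x), (5, y, 38, 21, t), (5, y, 38, 34, m), (5, y, 38, 9, q), (9, q, 38, 21, t), (9, q, 38, 34, m), (9, q, 38, 5, y)}
Projecting to E2, C2, F (8 duplicate(s) eliminated): {(m, 34, 38), (q, 9, 38), (t, 21, 38), (v, 34, 10), (x, 25, 10), (y, 5, 38)}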